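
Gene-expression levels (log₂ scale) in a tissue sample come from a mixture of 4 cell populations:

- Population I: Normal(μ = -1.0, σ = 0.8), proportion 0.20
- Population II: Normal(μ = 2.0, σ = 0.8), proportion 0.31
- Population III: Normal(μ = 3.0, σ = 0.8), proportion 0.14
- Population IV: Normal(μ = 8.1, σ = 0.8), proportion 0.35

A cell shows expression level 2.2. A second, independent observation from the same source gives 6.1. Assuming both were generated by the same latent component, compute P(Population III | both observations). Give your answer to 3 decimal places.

0.987

Apply Bayes' rule: the posterior for each component is proportional to its prior times its likelihood at x.
Since both observations come from the same component, the likelihood for component k is f_k(x₁)·f_k(x₂).
  L_I = [(1/(0.8·√(2π)))·exp(−(2.2−-1.0)²/(2·0.8²)) = 0.498678·exp(-8.00000) = 0.000167288] × [3.92719e-18] = 6.56971e-22
  L_II = [(1/(0.8·√(2π)))·exp(−(2.2−2.0)²/(2·0.8²)) = 0.498678·exp(-0.03125) = 0.483335] × [9.86988e-07] = 4.77046e-07
  L_III = [(1/(0.8·√(2π)))·exp(−(2.2−3.0)²/(2·0.8²)) = 0.498678·exp(-0.50000) = 0.302463] × [0.000273665] = 8.27735e-05
  L_IV = [(1/(0.8·√(2π)))·exp(−(2.2−8.1)²/(2·0.8²)) = 0.498678·exp(-27.19531) = 7.70985e-13] × [0.0219104] = 1.68926e-14
Unnormalised posteriors:
  P(Z=I)·L_I = 0.20 × 6.56971e-22 = 1.31394e-22
  P(Z=II)·L_II = 0.31 × 4.77046e-07 = 1.47884e-07
  P(Z=III)·L_III = 0.14 × 8.27735e-05 = 1.15883e-05
  P(Z=IV)·L_IV = 0.35 × 1.68926e-14 = 5.9124e-15
Denominator: 1.31394e-22 + 1.47884e-07 + 1.15883e-05 + 5.9124e-15 = 1.17362e-05
So the posterior for Population III is 1.15883e-05 / 1.17362e-05 ≈ 0.987.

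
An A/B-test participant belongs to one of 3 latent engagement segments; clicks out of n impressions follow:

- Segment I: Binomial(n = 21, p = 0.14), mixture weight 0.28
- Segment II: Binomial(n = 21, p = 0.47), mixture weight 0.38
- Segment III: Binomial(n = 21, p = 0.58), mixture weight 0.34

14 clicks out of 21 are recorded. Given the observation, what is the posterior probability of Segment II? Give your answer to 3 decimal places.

Posterior ∝ prior × likelihood, so P(k | x) ∝ w_k f_k(x); normalise over all components.
Binomial probabilities:
  p_I = C(21,14)·0.14^14·0.86^7 = 116280·1.1112e-12·0.347928 = 4.49559e-08
  p_II = C(21,14)·0.47^14·0.53^7 = 116280·2.56667e-05·0.0117471 = 0.0350595
  p_III = C(21,14)·0.58^14·0.42^7 = 116280·0.000487519·0.00230539 = 0.13069
Prior × likelihood for each component:
  w_I·p_I = 0.28 × 4.49559e-08 = 1.25877e-08
  w_II·p_II = 0.38 × 0.0350595 = 0.0133226
  w_III·p_III = 0.34 × 0.13069 = 0.0444346
Sum: 1.25877e-08 + 0.0133226 + 0.0444346 = 0.0577572
P(Segment II | x) = 0.0133226 / 0.0577572 ≈ 0.231

0.231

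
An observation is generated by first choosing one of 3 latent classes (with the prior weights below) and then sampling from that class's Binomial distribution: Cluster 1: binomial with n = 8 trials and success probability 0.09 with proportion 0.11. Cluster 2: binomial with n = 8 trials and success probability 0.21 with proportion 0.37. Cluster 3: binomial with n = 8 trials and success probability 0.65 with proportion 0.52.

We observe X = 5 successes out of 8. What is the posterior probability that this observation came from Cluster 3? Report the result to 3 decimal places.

Apply Bayes' rule: the posterior for each component is proportional to its prior times its likelihood at x.
Binomial probabilities:
  p_1 = 0.000249187
  p_2 = 0.0112763
  p_3 = 0.278586
Prior × likelihood for each component:
  w_1·p_1 = 0.11 × 0.000249187 = 2.74105e-05
  w_2·p_2 = 0.37 × 0.0112763 = 0.00417222
  w_3·p_3 = 0.52 × 0.278586 = 0.144865
Denominator: 2.74105e-05 + 0.00417222 + 0.144865 = 0.149064
P(Cluster 3 | x) ≈ 0.972

0.972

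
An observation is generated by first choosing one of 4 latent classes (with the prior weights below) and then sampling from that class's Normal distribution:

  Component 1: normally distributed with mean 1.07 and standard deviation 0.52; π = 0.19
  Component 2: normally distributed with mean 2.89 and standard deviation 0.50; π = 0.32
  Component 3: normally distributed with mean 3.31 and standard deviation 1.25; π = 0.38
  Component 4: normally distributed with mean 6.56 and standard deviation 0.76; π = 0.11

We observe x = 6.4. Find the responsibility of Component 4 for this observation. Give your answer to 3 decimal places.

Posterior ∝ prior × likelihood, so P(k | x) ∝ π_k f_k(x); normalise over all components.
Component likelihoods at x = 6.4:
  p_1 = (1/(0.52·√(2π)))·exp(−(6.4−1.07)²/(2·0.52²)) = 0.767197·exp(-52.53125) = 1.17727e-23
  p_2 = (1/(0.50·√(2π)))·exp(−(6.4−2.89)²/(2·0.50²)) = 0.797885·exp(-24.64020) = 1.58795e-11
  p_3 = (1/(1.25·√(2π)))·exp(−(6.4−3.31)²/(2·1.25²)) = 0.319154·exp(-3.05539) = 0.0150335
  p_4 = (1/(0.76·√(2π)))·exp(−(6.4−6.56)²/(2·0.76²)) = 0.524924·exp(-0.02216) = 0.513419
Prior × likelihood for each component:
  π_1·p_1 = 0.19 × 1.17727e-23 = 2.23681e-24
  π_2·p_2 = 0.32 × 1.58795e-11 = 5.08144e-12
  π_3·p_3 = 0.38 × 0.0150335 = 0.00571273
  π_4·p_4 = 0.11 × 0.513419 = 0.0564761
Denominator: 2.23681e-24 + 5.08144e-12 + 0.00571273 + 0.0564761 = 0.0621889
P(Component 4 | the observation) = 0.0564761 / 0.0621889 ≈ 0.908

0.908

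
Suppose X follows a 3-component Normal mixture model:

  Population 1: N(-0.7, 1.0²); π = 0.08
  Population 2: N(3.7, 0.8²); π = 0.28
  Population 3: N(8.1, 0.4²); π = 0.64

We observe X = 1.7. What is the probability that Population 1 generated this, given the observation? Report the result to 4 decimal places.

0.2260

By Bayes' theorem, P(k | x) = π_k f_k(x) / Σ_j π_j f_j(x).
Normal densities:
  p_1 = 0.0223945
  p_2 = 0.0219104
  p_3 = 2.56541e-56
Prior × likelihood for each component:
  π_1·p_1 = 0.08 × 0.0223945 = 0.00179156
  π_2·p_2 = 0.28 × 0.0219104 = 0.00613491
  π_3·p_3 = 0.64 × 2.56541e-56 = 1.64186e-56
Marginal: 0.00179156 + 0.00613491 + 1.64186e-56 = 0.00792647
P(Population 1 | x) = 0.00179156 / 0.00792647 ≈ 0.2260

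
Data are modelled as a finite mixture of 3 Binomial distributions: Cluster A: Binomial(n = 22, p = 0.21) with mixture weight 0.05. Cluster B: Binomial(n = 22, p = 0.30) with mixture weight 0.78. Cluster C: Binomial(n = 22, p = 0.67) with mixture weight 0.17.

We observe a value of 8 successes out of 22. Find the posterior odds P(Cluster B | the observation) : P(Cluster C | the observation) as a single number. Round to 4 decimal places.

Only the two components matter; the odds are (w_i f_i(x)) / (w_j f_j(x)).
Binomial probabilities:
  p_A = 0.0446037
  p_B = 0.142292
  p_C = 0.00235848
Posterior odds = (w_B·p_B) / (w_C·p_C) = (0.78·0.142292) / (0.17·0.00235848) = 0.110988 / 0.000400941 ≈ 276.8182

276.8182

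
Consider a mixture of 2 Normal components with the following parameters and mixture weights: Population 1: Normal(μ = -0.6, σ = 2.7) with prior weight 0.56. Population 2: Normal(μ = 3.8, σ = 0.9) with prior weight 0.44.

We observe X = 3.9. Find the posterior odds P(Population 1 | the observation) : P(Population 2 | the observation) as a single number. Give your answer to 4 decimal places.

0.1064

The posterior odds equal the prior odds times the likelihood ratio: (P(Z=i)/P(Z=j))·(f_i(x)/f_j(x)).
Component likelihoods at x = 3.9:
  p_1 = (1/(2.7·√(2π)))·exp(−(3.9−-0.6)²/(2·2.7²)) = 0.147756·exp(-1.38889) = 0.0368434
  p_2 = (1/(0.9·√(2π)))·exp(−(3.9−3.8)²/(2·0.9²)) = 0.443269·exp(-0.00617) = 0.440541
Posterior odds = (P(Z=1)·p_1) / (P(Z=2)·p_2) = (0.56·0.0368434) / (0.44·0.440541) = 0.0206323 / 0.193838 ≈ 0.1064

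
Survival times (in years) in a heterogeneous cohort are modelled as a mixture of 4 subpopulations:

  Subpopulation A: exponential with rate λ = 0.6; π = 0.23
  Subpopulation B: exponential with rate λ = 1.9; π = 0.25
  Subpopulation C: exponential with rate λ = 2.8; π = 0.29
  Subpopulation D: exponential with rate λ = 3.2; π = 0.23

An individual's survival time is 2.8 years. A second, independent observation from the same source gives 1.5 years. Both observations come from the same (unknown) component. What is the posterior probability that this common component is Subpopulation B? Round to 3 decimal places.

Apply Bayes' rule: the posterior for each component is proportional to its prior times its likelihood at x.
Since both observations come from the same component, the likelihood for component k is f_k(x₁)·f_k(x₂).
  p_A = [0.6·e^(−0.6·2.8) = 0.6·e^(−1.6800) = 0.111824] × [0.243942] = 0.0272786
  p_B = [1.9·e^(−1.9·2.8) = 1.9·e^(−5.3200) = 0.00929623] × [0.109904] = 0.0010217
  p_C = [2.8·e^(−2.8·2.8) = 2.8·e^(−7.8400) = 0.00110227] × [0.0419876] = 4.62818e-05
  p_D = [3.2·e^(−3.2·2.8) = 3.2·e^(−8.9600) = 0.000411028] × [0.0263352] = 1.08245e-05
Unnormalised posteriors:
  P(Z=A)·p_A = 0.23 × 0.0272786 = 0.00627409
  P(Z=B)·p_B = 0.25 × 0.0010217 = 0.000255424
  P(Z=C)·p_C = 0.29 × 4.62818e-05 = 1.34217e-05
  P(Z=D)·p_D = 0.23 × 1.08245e-05 = 2.48964e-06
Sum: 0.00627409 + 0.000255424 + 1.34217e-05 + 2.48964e-06 = 0.00654542
P(Subpopulation B | x₁, x₂) ≈ 0.039

0.039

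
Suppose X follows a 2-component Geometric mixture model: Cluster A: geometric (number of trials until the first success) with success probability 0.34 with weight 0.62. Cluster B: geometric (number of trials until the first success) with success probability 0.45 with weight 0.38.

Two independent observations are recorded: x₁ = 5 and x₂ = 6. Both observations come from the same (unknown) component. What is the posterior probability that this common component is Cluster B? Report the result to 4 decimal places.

P(component k | x) = P(Z=k)·f_k(x) / marginal(x), where marginal(x) = Σ_j P(Z=j)·f_j(x).
Since both observations come from the same component, the likelihood for component k is f_k(x₁)·f_k(x₂).
  f_A = [0.0645141] × [0.0425793] = 0.00274697
  f_B = [0.0411778] × [0.0226478] = 0.000932587
Prior × likelihood for each component:
  P(Z=A)·f_A = 0.62 × 0.00274697 = 0.00170312
  P(Z=B)·f_B = 0.38 × 0.000932587 = 0.000354383
Sum: 0.00170312 + 0.000354383 = 0.0020575
P(Cluster B | x₁,x₂) = 0.000354383 / 0.0020575 ≈ 0.1722

0.1722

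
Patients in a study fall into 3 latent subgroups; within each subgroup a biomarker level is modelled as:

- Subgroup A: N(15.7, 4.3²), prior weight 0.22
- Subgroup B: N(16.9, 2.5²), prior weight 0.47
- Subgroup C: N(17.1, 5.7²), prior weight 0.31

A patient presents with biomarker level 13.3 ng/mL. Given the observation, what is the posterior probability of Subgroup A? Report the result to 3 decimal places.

P(component k | x) = P(Z=k)·f_k(x) / marginal(x), where marginal(x) = Σ_j P(Z=j)·f_j(x).
Evaluate each component's likelihood at the observed value:
  L_A = (1/(4.3·√(2π)))·exp(−(13.3−15.7)²/(2·4.3²)) = 0.092777·exp(-0.15576) = 0.0793955
  L_B = (1/(2.5·√(2π)))·exp(−(13.3−16.9)²/(2·2.5²)) = 0.159577·exp(-1.03680) = 0.056584
  L_C = (1/(5.7·√(2π)))·exp(−(13.3−17.1)²/(2·5.7²)) = 0.069990·exp(-0.22222) = 0.0560435
Multiply by the mixture weights:
  P(Z=A)·L_A = 0.22 × 0.0793955 = 0.017467
  P(Z=B)·L_B = 0.47 × 0.056584 = 0.0265945
  P(Z=C)·L_C = 0.31 × 0.0560435 = 0.0173735
Normaliser: 0.017467 + 0.0265945 + 0.0173735 = 0.061435
P(Subgroup A | x) = 0.017467 / 0.061435 ≈ 0.284

0.284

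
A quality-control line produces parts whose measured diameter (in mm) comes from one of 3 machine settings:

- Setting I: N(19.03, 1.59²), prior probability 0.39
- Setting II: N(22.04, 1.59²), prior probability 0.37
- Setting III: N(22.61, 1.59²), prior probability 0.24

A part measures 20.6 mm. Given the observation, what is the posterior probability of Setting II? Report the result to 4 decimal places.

0.4140

Apply Bayes' rule: the posterior for each component is proportional to its prior times its likelihood at x.
Evaluate each component's likelihood at the observed value:
  L_I = (1/(1.59·√(2π)))·exp(−(20.6−19.03)²/(2·1.59²)) = 0.250907·exp(-0.48750) = 0.154097
  L_II = (1/(1.59·√(2π)))·exp(−(20.6−22.04)²/(2·1.59²)) = 0.250907·exp(-0.41011) = 0.166496
  L_III = (1/(1.59·√(2π)))·exp(−(20.6−22.61)²/(2·1.59²)) = 0.250907·exp(-0.79904) = 0.112848
Multiply by the mixture weights:
  w_I·L_I = 0.39 × 0.154097 = 0.0600978
  w_II·L_II = 0.37 × 0.166496 = 0.0616036
  w_III·L_III = 0.24 × 0.112848 = 0.0270836
Sum: 0.0600978 + 0.0616036 + 0.0270836 = 0.148785
P(Setting II | x) = 0.0616036 / 0.148785 ≈ 0.4140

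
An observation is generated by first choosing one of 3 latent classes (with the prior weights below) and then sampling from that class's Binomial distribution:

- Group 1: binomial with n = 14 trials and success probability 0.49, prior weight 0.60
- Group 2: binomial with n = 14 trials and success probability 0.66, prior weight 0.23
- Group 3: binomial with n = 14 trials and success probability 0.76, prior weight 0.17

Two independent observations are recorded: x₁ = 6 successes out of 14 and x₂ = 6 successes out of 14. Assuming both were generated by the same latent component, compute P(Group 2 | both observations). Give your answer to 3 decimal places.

0.020

Posterior ∝ prior × likelihood, so P(k | x) ∝ P(Z=k) f_k(x); normalise over all components.
Since both observations come from the same component, the likelihood for component k is f_k(x₁)·f_k(x₂).
  L_1 = [C(14,6)·0.49^6·0.51^8 = 3003·0.0138413·0.00457679 = 0.190236] × [0.190236] = 0.0361898
  L_2 = [C(14,6)·0.66^6·0.34^8 = 3003·0.082654·0.000178579 = 0.0443252] × [0.0443252] = 0.00196472
  L_3 = [C(14,6)·0.76^6·0.24^8 = 3003·0.1927·1.10075e-05 = 0.00636982] × [0.00636982] = 4.05745e-05
Weight by the priors:
  P(Z=1)·L_1 = 0.60 × 0.0361898 = 0.0217139
  P(Z=2)·L_2 = 0.23 × 0.00196472 = 0.000451885
  P(Z=3)·L_3 = 0.17 × 4.05745e-05 = 6.89767e-06
Marginal: 0.0217139 + 0.000451885 + 6.89767e-06 = 0.0221727
P(Group 2 | x₁, x₂) ≈ 0.020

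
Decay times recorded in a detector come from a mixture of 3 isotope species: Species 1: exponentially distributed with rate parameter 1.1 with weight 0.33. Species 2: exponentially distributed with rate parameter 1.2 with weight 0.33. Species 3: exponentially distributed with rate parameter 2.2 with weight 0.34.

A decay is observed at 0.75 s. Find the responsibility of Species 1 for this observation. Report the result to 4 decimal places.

0.3430

By Bayes' theorem, P(k | x) = w_k f_k(x) / Σ_j w_j f_j(x).
Exponential densities:
  L_1 = 0.482058
  L_2 = 0.487884
  L_3 = 0.42251
Weight by the priors:
  w_1·L_1 = 0.33 × 0.482058 = 0.159079
  w_2·L_2 = 0.33 × 0.487884 = 0.161002
  w_3·L_3 = 0.34 × 0.42251 = 0.143653
Normaliser: 0.159079 + 0.161002 + 0.143653 = 0.463734
P(Species 1 | 0.75 s) = 0.159079 / 0.463734 ≈ 0.3430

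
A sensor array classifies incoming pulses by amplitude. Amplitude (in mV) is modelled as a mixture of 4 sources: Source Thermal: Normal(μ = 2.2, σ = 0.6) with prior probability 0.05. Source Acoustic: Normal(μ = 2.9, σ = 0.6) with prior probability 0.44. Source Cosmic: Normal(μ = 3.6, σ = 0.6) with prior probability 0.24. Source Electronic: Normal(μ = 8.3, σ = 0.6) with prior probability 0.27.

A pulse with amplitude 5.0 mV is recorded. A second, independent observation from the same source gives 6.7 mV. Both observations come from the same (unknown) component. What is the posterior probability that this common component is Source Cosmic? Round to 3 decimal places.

Apply Bayes' rule: the posterior for each component is proportional to its prior times its likelihood at x.
Since both observations come from the same component, the likelihood for component k is f_k(x₁)·f_k(x₂).
  L_Thermal = [1.24101e-05] × [4.0572e-13] = 5.03502e-18
  L_Acoustic = [0.00145447] × [1.29641e-09] = 1.88559e-12
  L_Cosmic = [0.0437031] × [1.06202e-06] = 4.64137e-08
  L_Electronic = [1.79496e-07] × [0.0189933] = 3.40922e-09
Multiply by the mixture weights:
  π_Thermal·L_Thermal = 0.05 × 5.03502e-18 = 2.51751e-19
  π_Acoustic·L_Acoustic = 0.44 × 1.88559e-12 = 8.29659e-13
  π_Cosmic·L_Cosmic = 0.24 × 4.64137e-08 = 1.11393e-08
  π_Electronic·L_Electronic = 0.27 × 3.40922e-09 = 9.2049e-10
Evidence: 2.51751e-19 + 8.29659e-13 + 1.11393e-08 + 9.2049e-10 = 1.20606e-08
So the posterior for Source Cosmic is 1.11393e-08 / 1.20606e-08 ≈ 0.924.

0.924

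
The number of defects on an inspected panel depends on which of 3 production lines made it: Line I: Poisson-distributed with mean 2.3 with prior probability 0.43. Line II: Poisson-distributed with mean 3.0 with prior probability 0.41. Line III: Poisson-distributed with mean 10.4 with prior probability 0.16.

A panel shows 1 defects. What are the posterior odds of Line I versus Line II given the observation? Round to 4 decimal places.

1.6192

The posterior odds equal the prior odds times the likelihood ratio: (π_i/π_j)·(f_i(x)/f_j(x)).
Evaluate each component's likelihood at the observed value:
  L_I = 0.230595
  L_II = 0.149361
  L_III = 0.000316498
Odds = (0.43/0.41) × (0.230595/0.149361) = 1.04878 × 1.54388 ≈ 1.6192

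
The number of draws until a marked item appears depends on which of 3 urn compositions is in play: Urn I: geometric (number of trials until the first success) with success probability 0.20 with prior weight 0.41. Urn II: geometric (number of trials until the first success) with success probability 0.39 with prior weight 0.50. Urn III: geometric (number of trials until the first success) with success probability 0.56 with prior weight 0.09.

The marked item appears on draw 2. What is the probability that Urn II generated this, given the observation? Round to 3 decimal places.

0.575

Apply Bayes' rule: the posterior for each component is proportional to its prior times its likelihood at x.
Geometric probabilities:
  p_I = 0.20·(1−0.20)^1 = 0.20·0.8 = 0.16
  p_II = 0.39·(1−0.39)^1 = 0.39·0.61 = 0.2379
  p_III = 0.56·(1−0.56)^1 = 0.56·0.44 = 0.2464
Multiply by the mixture weights:
  π_I·p_I = 0.41 × 0.16 = 0.0656
  π_II·p_II = 0.50 × 0.2379 = 0.11895
  π_III·p_III = 0.09 × 0.2464 = 0.022176
Evidence: 0.0656 + 0.11895 + 0.022176 = 0.206726
P(Urn II | 2) = 0.11895 / 0.206726 ≈ 0.575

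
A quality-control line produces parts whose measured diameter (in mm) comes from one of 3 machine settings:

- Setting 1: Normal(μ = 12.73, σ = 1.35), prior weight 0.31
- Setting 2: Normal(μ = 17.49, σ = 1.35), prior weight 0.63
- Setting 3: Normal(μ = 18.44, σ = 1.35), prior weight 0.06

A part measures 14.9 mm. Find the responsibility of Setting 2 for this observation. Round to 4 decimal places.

0.5345

Posterior ∝ prior × likelihood, so P(k | x) ∝ P(Z=k) f_k(x); normalise over all components.
Normal densities:
  f_1 = 0.0811933
  f_2 = 0.0469158
  f_3 = 0.00949426
Multiply by the mixture weights:
  P(Z=1)·f_1 = 0.31 × 0.0811933 = 0.0251699
  P(Z=2)·f_2 = 0.63 × 0.0469158 = 0.029557
  P(Z=3)·f_3 = 0.06 × 0.00949426 = 0.000569656
Evidence: 0.0251699 + 0.029557 + 0.000569656 = 0.0552966
So the posterior for Setting 2 is 0.029557 / 0.0552966 ≈ 0.5345.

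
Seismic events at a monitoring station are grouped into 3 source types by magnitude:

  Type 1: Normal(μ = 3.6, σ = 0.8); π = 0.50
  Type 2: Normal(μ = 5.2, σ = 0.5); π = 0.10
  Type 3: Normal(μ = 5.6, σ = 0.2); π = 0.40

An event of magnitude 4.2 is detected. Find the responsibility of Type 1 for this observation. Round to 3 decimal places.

By Bayes' theorem, P(k | x) = P(Z=k) f_k(x) / Σ_j P(Z=j) f_j(x).
Component likelihoods at x = 4.2:
  p_1 = 0.376422
  p_2 = 0.107982
  p_3 = 4.56736e-11
Unnormalised posteriors:
  P(Z=1)·p_1 = 0.50 × 0.376422 = 0.188211
  P(Z=2)·p_2 = 0.10 × 0.107982 = 0.0107982
  P(Z=3)·p_3 = 0.40 × 4.56736e-11 = 1.82694e-11
Denominator: 0.188211 + 0.0107982 + 1.82694e-11 = 0.199009
P(Type 1 | data) = 0.188211 / 0.199009 ≈ 0.946

0.946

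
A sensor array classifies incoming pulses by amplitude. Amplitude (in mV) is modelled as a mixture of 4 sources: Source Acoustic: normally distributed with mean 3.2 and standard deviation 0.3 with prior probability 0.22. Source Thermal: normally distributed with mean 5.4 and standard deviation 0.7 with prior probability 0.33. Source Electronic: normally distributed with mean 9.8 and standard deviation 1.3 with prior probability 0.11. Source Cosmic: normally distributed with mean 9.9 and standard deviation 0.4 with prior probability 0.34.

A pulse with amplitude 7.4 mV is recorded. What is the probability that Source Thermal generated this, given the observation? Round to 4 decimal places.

0.3408

The responsibility of component k is π_k f_k(x) divided by Σ_j π_j f_j(x).
Component likelihoods at x = 7.4 mV:
  p_Acoustic = 3.65536e-43
  p_Thermal = 0.00962014
  p_Electronic = 0.05583
  p_Cosmic = 3.285e-09
Weight by the priors:
  π_Acoustic·p_Acoustic = 0.22 × 3.65536e-43 = 8.04178e-44
  π_Thermal·p_Thermal = 0.33 × 0.00962014 = 0.00317465
  π_Electronic·p_Electronic = 0.11 × 0.05583 = 0.00614129
  π_Cosmic·p_Cosmic = 0.34 × 3.285e-09 = 1.1169e-09
Normaliser: 8.04178e-44 + 0.00317465 + 0.00614129 + 1.1169e-09 = 0.00931594
P(Source Thermal | x) = 0.00317465 / 0.00931594 ≈ 0.3408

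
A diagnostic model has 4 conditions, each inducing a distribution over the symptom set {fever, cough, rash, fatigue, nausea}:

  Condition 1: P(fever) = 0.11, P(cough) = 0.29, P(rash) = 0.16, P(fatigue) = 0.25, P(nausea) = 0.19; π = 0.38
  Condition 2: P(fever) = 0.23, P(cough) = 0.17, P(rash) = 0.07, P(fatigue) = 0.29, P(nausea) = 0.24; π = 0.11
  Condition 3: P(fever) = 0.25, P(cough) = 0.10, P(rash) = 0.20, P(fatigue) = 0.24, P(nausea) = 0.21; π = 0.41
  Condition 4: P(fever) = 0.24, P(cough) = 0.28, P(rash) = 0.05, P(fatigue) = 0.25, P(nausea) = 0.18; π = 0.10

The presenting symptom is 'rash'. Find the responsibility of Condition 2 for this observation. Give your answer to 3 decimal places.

Apply Bayes' rule: the posterior for each component is proportional to its prior times its likelihood at x.
Evaluate each component's likelihood at the observed value:
  L_1 = 0.16
  L_2 = 0.07
  L_3 = 0.2
  L_4 = 0.05
Unnormalised posteriors:
  π_1·L_1 = 0.38 × 0.16 = 0.0608
  π_2·L_2 = 0.11 × 0.07 = 0.0077
  π_3·L_3 = 0.41 × 0.2 = 0.082
  π_4·L_4 = 0.10 × 0.05 = 0.005
Marginal: 0.0608 + 0.0077 + 0.082 + 0.005 = 0.1555
P(Condition 2 | 'rash') = 0.0077 / 0.1555 ≈ 0.050

0.050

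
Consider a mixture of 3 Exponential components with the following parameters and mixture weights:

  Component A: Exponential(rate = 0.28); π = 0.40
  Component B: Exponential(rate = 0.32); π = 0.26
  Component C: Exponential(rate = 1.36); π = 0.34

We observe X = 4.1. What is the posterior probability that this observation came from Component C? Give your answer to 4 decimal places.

0.0293

Posterior ∝ prior × likelihood, so P(k | x) ∝ π_k f_k(x); normalise over all components.
Exponential densities:
  p_A = 0.0888358
  p_B = 0.0861699
  p_C = 0.00515125
Unnormalised posteriors:
  π_A·p_A = 0.40 × 0.0888358 = 0.0355343
  π_B·p_B = 0.26 × 0.0861699 = 0.0224042
  π_C·p_C = 0.34 × 0.00515125 = 0.00175143
Denominator: 0.0355343 + 0.0224042 + 0.00175143 = 0.0596899
So the posterior for Component C is 0.00175143 / 0.0596899 ≈ 0.0293.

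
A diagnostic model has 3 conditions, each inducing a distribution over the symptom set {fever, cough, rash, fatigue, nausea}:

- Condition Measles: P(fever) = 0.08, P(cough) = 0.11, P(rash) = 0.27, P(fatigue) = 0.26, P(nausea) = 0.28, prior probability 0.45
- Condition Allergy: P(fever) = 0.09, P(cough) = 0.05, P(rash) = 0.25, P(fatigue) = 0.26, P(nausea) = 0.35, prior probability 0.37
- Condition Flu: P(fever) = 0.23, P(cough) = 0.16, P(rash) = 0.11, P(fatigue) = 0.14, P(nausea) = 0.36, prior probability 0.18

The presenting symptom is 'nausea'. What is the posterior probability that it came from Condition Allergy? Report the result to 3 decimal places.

The responsibility of component k is π_k f_k(x) divided by Σ_j π_j f_j(x).
Categorical probabilities:
  L_Measles = 0.28
  L_Allergy = 0.35
  L_Flu = 0.36
Prior × likelihood for each component:
  π_Measles·L_Measles = 0.45 × 0.28 = 0.126
  π_Allergy·L_Allergy = 0.37 × 0.35 = 0.1295
  π_Flu·L_Flu = 0.18 × 0.36 = 0.0648
Denominator: 0.126 + 0.1295 + 0.0648 = 0.3203
P(Condition Allergy | x) = 0.1295 / 0.3203 ≈ 0.404

0.404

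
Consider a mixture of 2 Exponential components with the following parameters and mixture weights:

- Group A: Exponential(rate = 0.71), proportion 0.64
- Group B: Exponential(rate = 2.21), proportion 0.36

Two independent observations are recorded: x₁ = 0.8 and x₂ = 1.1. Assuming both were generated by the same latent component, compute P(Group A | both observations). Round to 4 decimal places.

Apply Bayes' rule: the posterior for each component is proportional to its prior times its likelihood at x.
Since both observations come from the same component, the likelihood for component k is f_k(x₁)·f_k(x₂).
  L_A = [0.71·e^(−0.71·0.8) = 0.71·e^(−0.5680) = 0.402327] × [0.325143] = 0.130814
  L_B = [2.21·e^(−2.21·0.8) = 2.21·e^(−1.7680) = 0.37719] × [0.194367] = 0.0733132
Prior × likelihood for each component:
  P(Z=A)·L_A = 0.64 × 0.130814 = 0.0837208
  P(Z=B)·L_B = 0.36 × 0.0733132 = 0.0263927
Evidence: 0.0837208 + 0.0263927 = 0.110114
P(Group A | x) ≈ 0.7603

0.7603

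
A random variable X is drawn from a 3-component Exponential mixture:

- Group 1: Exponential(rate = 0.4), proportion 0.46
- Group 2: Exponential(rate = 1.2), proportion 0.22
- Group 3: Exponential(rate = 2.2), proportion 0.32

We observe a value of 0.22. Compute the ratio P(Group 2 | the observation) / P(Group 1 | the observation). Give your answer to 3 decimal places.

Posterior odds = (P(Z=i) f_i(x)) / (P(Z=j) f_j(x)); the normalising sum cancels.
Exponential densities:
  p_1 = 0.4·e^(−0.4·0.22) = 0.4·e^(−0.0880) = 0.366304
  p_2 = 1.2·e^(−1.2·0.22) = 1.2·e^(−0.2640) = 0.921568
  p_3 = 2.2·e^(−2.2·0.22) = 2.2·e^(−0.4840) = 1.35589
Odds = (0.22/0.46) × (0.921568/0.366304) = 0.478261 × 2.51585 ≈ 1.203

1.203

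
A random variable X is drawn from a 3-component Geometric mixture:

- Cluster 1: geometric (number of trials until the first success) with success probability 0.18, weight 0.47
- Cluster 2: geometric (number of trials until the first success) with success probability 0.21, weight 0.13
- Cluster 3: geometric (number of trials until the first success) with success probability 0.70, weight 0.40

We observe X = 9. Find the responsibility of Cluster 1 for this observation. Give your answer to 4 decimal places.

0.8061

The responsibility of component k is P(Z=k) f_k(x) divided by Σ_j P(Z=j) f_j(x).
Component likelihoods at x = 9:
  L_1 = 0.0367945
  L_2 = 0.0318593
  L_3 = 4.5927e-05
Multiply by the mixture weights:
  P(Z=1)·L_1 = 0.47 × 0.0367945 = 0.0172934
  P(Z=2)·L_2 = 0.13 × 0.0318593 = 0.00414171
  P(Z=3)·L_3 = 0.40 × 4.5927e-05 = 1.83708e-05
Evidence: 0.0172934 + 0.00414171 + 1.83708e-05 = 0.0214535
P(Cluster 1 | x) = 0.0172934 / 0.0214535 ≈ 0.8061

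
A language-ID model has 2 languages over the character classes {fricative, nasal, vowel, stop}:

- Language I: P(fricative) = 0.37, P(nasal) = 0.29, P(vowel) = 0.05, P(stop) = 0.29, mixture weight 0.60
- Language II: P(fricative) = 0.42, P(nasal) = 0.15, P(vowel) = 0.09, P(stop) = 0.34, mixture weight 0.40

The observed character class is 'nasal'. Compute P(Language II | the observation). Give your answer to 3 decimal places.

Apply Bayes' rule: the posterior for each component is proportional to its prior times its likelihood at x.
Evaluate each component's likelihood at the observed value:
  f_I = 0.29
  f_II = 0.15
Prior × likelihood for each component:
  π_I·f_I = 0.60 × 0.29 = 0.174
  π_II·f_II = 0.40 × 0.15 = 0.06
Normaliser: 0.174 + 0.06 = 0.234
So the posterior for Language II is 0.06 / 0.234 ≈ 0.256.

0.256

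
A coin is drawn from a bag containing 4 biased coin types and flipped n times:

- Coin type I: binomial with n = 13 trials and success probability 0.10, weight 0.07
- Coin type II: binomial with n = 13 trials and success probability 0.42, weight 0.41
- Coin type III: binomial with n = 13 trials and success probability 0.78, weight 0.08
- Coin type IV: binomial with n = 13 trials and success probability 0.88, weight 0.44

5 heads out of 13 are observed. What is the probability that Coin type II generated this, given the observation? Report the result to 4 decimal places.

Posterior ∝ prior × likelihood, so P(k | x) ∝ w_k f_k(x); normalise over all components.
Component likelihoods at x = 5 heads out of 13:
  p_I = C(13,5)·0.10^5·0.90^8 = 1287·1e-05·0.430467 = 0.00554011
  p_II = C(13,5)·0.42^5·0.58^8 = 1287·0.0130691·0.0128063 = 0.215402
  p_III = C(13,5)·0.78^5·0.22^8 = 1287·0.288717·5.48759e-06 = 0.00203907
  p_IV = C(13,5)·0.88^5·0.12^8 = 1287·0.527732·4.29982e-08 = 2.9204e-05
Weight by the priors:
  w_I·p_I = 0.07 × 0.00554011 = 0.000387808
  w_II·p_II = 0.41 × 0.215402 = 0.0883147
  w_III·p_III = 0.08 × 0.00203907 = 0.000163126
  w_IV·p_IV = 0.44 × 2.9204e-05 = 1.28497e-05
Denominator: 0.000387808 + 0.0883147 + 0.000163126 + 1.28497e-05 = 0.0888784
P(Coin type II | 5 heads out of 13) ≈ 0.9937

0.9937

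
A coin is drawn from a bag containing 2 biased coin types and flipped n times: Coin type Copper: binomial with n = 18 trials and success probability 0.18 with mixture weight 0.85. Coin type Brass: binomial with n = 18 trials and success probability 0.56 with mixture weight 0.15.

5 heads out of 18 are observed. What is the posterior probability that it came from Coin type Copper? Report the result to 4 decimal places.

0.9845

Posterior ∝ prior × likelihood, so P(k | x) ∝ π_k f_k(x); normalise over all components.
Component likelihoods at x = 5 heads out of 18:
  f_Copper = C(18,5)·0.18^5·0.82^13 = 8568·0.000188957·0.0757844 = 0.122694
  f_Brass = C(18,5)·0.56^5·0.44^13 = 8568·0.0550732·2.31678e-05 = 0.0109321
Weight by the priors:
  π_Copper·f_Copper = 0.85 × 0.122694 = 0.10429
  π_Brass·f_Brass = 0.15 × 0.0109321 = 0.00163982
Marginal: 0.10429 + 0.00163982 = 0.105929
P(Coin type Copper | x) = 0.10429 / 0.105929 ≈ 0.9845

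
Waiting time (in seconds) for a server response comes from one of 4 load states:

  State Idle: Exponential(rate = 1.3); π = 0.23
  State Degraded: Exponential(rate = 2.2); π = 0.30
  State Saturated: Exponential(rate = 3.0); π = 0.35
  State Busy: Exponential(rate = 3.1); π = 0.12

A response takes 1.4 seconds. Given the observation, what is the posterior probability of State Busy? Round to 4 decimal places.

The responsibility of component k is π_k f_k(x) divided by Σ_j π_j f_j(x).
Exponential densities:
  L_Idle = 0.210633
  L_Degraded = 0.10111
  L_Saturated = 0.0449867
  L_Busy = 0.0404132
Unnormalised posteriors:
  π_Idle·L_Idle = 0.23 × 0.210633 = 0.0484457
  π_Degraded·L_Degraded = 0.30 × 0.10111 = 0.0303331
  π_Saturated·L_Saturated = 0.35 × 0.0449867 = 0.0157454
  π_Busy·L_Busy = 0.12 × 0.0404132 = 0.00484959
Denominator: 0.0484457 + 0.0303331 + 0.0157454 + 0.00484959 = 0.0993738
P(State Busy | 1.4 seconds) ≈ 0.0488

0.0488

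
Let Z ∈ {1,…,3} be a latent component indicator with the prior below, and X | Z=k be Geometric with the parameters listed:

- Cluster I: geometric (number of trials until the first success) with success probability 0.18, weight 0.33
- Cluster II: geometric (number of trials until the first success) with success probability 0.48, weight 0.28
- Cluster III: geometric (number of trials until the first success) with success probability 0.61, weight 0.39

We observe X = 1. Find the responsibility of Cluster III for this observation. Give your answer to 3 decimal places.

0.551

P(component k | x) = π_k·f_k(x) / marginal(x), where marginal(x) = Σ_j π_j·f_j(x).
Geometric probabilities:
  p_I = 0.18·(1−0.18)^0 = 0.18·1 = 0.18
  p_II = 0.48·(1−0.48)^0 = 0.48·1 = 0.48
  p_III = 0.61·(1−0.61)^0 = 0.61·1 = 0.61
Multiply by the mixture weights:
  π_I·p_I = 0.33 × 0.18 = 0.0594
  π_II·p_II = 0.28 × 0.48 = 0.1344
  π_III·p_III = 0.39 × 0.61 = 0.2379
Marginal: 0.0594 + 0.1344 + 0.2379 = 0.4317
P(Cluster III | the observation) ≈ 0.551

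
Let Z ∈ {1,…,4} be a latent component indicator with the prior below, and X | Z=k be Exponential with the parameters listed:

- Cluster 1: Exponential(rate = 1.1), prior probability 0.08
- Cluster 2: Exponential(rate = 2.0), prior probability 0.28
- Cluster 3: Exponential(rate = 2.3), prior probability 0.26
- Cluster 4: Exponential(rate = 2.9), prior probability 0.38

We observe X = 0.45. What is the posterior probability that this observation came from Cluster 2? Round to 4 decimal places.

0.2873

The responsibility of component k is π_k f_k(x) divided by Σ_j π_j f_j(x).
Evaluate each component's likelihood at the observed value:
  L_1 = 1.1·e^(−1.1·0.45) = 1.1·e^(−0.4950) = 0.670528
  L_2 = 2.0·e^(−2.0·0.45) = 2.0·e^(−0.9000) = 0.813139
  L_3 = 2.3·e^(−2.3·0.45) = 2.3·e^(−1.0350) = 0.817021
  L_4 = 2.9·e^(−2.9·0.45) = 2.9·e^(−1.3050) = 0.7864
Weight by the priors:
  π_1·L_1 = 0.08 × 0.670528 = 0.0536422
  π_2·L_2 = 0.28 × 0.813139 = 0.227679
  π_3·L_3 = 0.26 × 0.817021 = 0.212425
  π_4·L_4 = 0.38 × 0.7864 = 0.298832
Evidence: 0.0536422 + 0.227679 + 0.212425 + 0.298832 = 0.792579
P(Cluster 2 | x) = 0.227679 / 0.792579 ≈ 0.2873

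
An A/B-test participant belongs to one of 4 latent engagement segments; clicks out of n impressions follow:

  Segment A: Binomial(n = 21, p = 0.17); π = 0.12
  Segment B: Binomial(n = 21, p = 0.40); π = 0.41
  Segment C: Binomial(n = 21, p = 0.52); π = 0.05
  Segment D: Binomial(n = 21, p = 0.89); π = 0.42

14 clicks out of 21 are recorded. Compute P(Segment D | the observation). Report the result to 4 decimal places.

The responsibility of component k is π_k f_k(x) divided by Σ_j π_j f_j(x).
Binomial probabilities:
  p_A = C(21,14)·0.17^14·0.83^7 = 116280·1.68378e-11·0.271361 = 5.31296e-07
  p_B = C(21,14)·0.40^14·0.60^7 = 116280·2.68435e-06·0.0279936 = 0.00873783
  p_C = C(21,14)·0.52^14·0.48^7 = 116280·0.000105693·0.00587068 = 0.0721507
  p_D = C(21,14)·0.89^14·0.11^7 = 116280·0.195641·1.94872e-07 = 0.00443317
Multiply by the mixture weights:
  π_A·p_A = 0.12 × 5.31296e-07 = 6.37555e-08
  π_B·p_B = 0.41 × 0.00873783 = 0.00358251
  π_C·p_C = 0.05 × 0.0721507 = 0.00360753
  π_D·p_D = 0.42 × 0.00443317 = 0.00186193
Evidence: 6.37555e-08 + 0.00358251 + 0.00360753 + 0.00186193 = 0.00905204
P(Segment D | 14 clicks out of 21) = 0.00186193 / 0.00905204 ≈ 0.2057

0.2057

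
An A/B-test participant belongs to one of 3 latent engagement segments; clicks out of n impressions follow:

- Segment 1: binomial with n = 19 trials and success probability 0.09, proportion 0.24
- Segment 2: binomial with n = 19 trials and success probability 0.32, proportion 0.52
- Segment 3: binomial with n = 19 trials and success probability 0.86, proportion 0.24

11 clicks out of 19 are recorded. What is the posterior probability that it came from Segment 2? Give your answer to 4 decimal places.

Posterior ∝ prior × likelihood, so P(k | x) ∝ π_k f_k(x); normalise over all components.
Component likelihoods at x = 11 clicks out of 19:
  p_1 = 1.11537e-07
  p_2 = 0.0124491
  p_3 = 0.00212288
Multiply by the mixture weights:
  π_1·p_1 = 0.24 × 1.11537e-07 = 2.67688e-08
  π_2·p_2 = 0.52 × 0.0124491 = 0.00647355
  π_3·p_3 = 0.24 × 0.00212288 = 0.000509491
Normaliser: 2.67688e-08 + 0.00647355 + 0.000509491 = 0.00698307
P(Segment 2 | x) ≈ 0.9270

0.9270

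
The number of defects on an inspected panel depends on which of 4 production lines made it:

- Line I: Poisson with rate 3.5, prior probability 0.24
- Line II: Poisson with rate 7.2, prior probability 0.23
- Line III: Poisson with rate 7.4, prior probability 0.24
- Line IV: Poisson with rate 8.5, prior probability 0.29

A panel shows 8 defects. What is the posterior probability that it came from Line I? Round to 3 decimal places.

0.038

The responsibility of component k is w_k f_k(x) divided by Σ_j w_j f_j(x).
Component likelihoods at x = 8 defects:
  p_I = e^(−3.5)·3.5^8/8! = 0.0168653
  p_II = e^(−7.2)·7.2^8/8! = 0.133727
  p_III = e^(−7.4)·7.4^8/8! = 0.136318
  p_IV = e^(−8.5)·8.5^8/8! = 0.137508
Unnormalised posteriors:
  w_I·p_I = 0.24 × 0.0168653 = 0.00404766
  w_II·p_II = 0.23 × 0.133727 = 0.0307572
  w_III·p_III = 0.24 × 0.136318 = 0.0327164
  w_IV·p_IV = 0.29 × 0.137508 = 0.0398773
Normaliser: 0.00404766 + 0.0307572 + 0.0327164 + 0.0398773 = 0.107399
So the posterior for Line I is 0.00404766 / 0.107399 ≈ 0.038.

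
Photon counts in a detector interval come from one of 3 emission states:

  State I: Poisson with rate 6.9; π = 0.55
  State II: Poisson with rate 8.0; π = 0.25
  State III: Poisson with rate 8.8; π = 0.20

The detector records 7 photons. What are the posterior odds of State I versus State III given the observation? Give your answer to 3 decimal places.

Only the two components matter; the odds are (π_i f_i(x)) / (π_j f_j(x)).
Poisson probabilities:
  p_I = e^(−6.9)·6.9^7/7! = 0.148895
  p_II = e^(−8.0)·8.0^7/7! = 0.139587
  p_III = e^(−8.8)·8.8^7/7! = 0.122224
Odds = (0.55/0.20) × (0.148895/0.122224) = 2.75 × 1.21822 ≈ 3.350

3.350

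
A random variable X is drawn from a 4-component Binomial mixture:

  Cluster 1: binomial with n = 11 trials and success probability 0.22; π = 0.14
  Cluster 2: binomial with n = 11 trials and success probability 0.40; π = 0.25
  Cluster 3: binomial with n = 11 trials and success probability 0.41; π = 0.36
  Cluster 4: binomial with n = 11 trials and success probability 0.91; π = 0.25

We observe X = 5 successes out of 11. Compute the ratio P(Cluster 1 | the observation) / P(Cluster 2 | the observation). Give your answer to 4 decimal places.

0.1360

Since P(k|x) ∝ P(Z=k) f_k(x), the posterior odds are P(Z=i) f_i(x) / (P(Z=j) f_j(x)).
Binomial probabilities:
  f_1 = C(11,5)·0.22^5·0.78^6 = 462·0.000515363·0.2252 = 0.0536195
  f_2 = C(11,5)·0.40^5·0.60^6 = 462·0.01024·0.046656 = 0.220724
  f_3 = C(11,5)·0.41^5·0.59^6 = 462·0.0115856·0.0421805 = 0.225774
  f_4 = C(11,5)·0.91^5·0.09^6 = 462·0.624032·5.31441e-07 = 0.000153216
Odds = (0.14/0.25) × (0.0536195/0.220724) = 0.56 × 0.242926 ≈ 0.1360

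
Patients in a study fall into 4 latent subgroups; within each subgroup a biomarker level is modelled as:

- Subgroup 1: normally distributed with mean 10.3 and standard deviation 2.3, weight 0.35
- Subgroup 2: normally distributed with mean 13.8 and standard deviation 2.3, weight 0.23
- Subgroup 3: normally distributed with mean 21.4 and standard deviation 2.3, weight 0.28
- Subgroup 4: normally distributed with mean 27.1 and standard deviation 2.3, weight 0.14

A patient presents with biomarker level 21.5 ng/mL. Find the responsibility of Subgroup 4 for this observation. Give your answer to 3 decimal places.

0.025

Apply Bayes' rule: the posterior for each component is proportional to its prior times its likelihood at x.
Evaluate each component's likelihood at the observed value:
  L_1 = 1.23039e-06
  L_2 = 0.000638865
  L_3 = 0.173289
  L_4 = 0.00895153
Unnormalised posteriors:
  π_1·L_1 = 0.35 × 1.23039e-06 = 4.30636e-07
  π_2·L_2 = 0.23 × 0.000638865 = 0.000146939
  π_3·L_3 = 0.28 × 0.173289 = 0.048521
  π_4·L_4 = 0.14 × 0.00895153 = 0.00125321
Sum: 4.30636e-07 + 0.000146939 + 0.048521 + 0.00125321 = 0.0499216
P(Subgroup 4 | data) ≈ 0.025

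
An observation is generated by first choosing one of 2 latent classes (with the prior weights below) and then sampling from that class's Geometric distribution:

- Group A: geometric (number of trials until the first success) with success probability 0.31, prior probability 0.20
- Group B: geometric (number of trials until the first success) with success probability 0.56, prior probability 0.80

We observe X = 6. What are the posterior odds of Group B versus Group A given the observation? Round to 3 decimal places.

Only the two components matter; the odds are (P(Z=i) f_i(x)) / (P(Z=j) f_j(x)).
Geometric probabilities:
  p_A = 0.048485
  p_B = 0.00923531
Posterior odds = (P(Z=B)·p_B) / (P(Z=A)·p_A) = (0.80·0.00923531) / (0.20·0.048485) = 0.00738825 / 0.00969699 ≈ 0.762

0.762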